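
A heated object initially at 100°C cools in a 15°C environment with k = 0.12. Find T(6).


Newton's law: dT/dt = -k(T - T_a) has solution T(t) = T_a + (T₀ - T_a)e^(-kt).
Plug in T_a = 15, T₀ = 100, k = 0.12, t = 6: T(6) = 15 + (85)e^(-0.72) ≈ 56.4°C.


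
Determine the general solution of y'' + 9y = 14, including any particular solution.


Homogeneous part: r² + 9 = 0 ⇒ r = ±3i, so y_h = C₁cos(3x) + C₂sin(3x).
Try constant y_p = A; plug in: 9A = 14 ⇒ A = 14/9.
General solution: y = C₁cos(3x) + C₂sin(3x) + 14/9.


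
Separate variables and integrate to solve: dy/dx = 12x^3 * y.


Separate variables: dy/y = 12x^3 dx.
Integrate: ln|y| = 3x^4 + C₀.
Exponentiate: y = Ce^(3x^4).


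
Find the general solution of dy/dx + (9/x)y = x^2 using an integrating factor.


P(x) = 9/x ⇒ μ = x^9.
(x^9 y)' = x^11 ⇒ x^9 y = x^12/(12) + C.
Solve for y: y = (1/12)x^3 + C/x^9.


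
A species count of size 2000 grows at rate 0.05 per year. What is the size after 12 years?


The ODE dP/dt = 0.05P has solution P(t) = P(0)e^(0.05t).
Substitute P(0) = 2000 and t = 12: P(12) = 2000 e^(0.60) ≈ 3644.


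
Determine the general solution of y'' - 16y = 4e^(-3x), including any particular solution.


Characteristic roots of r² - 16 = 0 are 4, -4.
y_h = C₁e^(4x) + C₂e^(-4x).
Forcing exponent -3 is not a characteristic root; try y_p = Ae^(-3x).
Substitute: A·(9 + (0)·-3 + (-16)) = A·-7 = 4, so A = -4/7.
General solution: y = C₁e^(4x) + C₂e^(-4x) - (4/7)e^(-3x).


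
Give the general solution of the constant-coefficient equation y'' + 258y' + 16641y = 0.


Characteristic equation: r² + 258r + 16641 = 0, i.e. (r + 129)² = 0.
Repeated root r = -129; include an x factor for the second linearly independent solution.
General solution: y = (C₁ + C₂x)e^(-129x).


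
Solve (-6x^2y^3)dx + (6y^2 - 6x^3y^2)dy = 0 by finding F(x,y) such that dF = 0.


Check exactness: ∂M/∂y = -18x^2y^2 and ∂N/∂x = -18x^2y^2; equal, so the equation is exact.
Integrate M with respect to x (treating y as constant): ∫M dx = -2x^3y^3 + h(y).
Differentiate w.r.t. y and set equal to N: the x-dependent terms already match, leaving h'(y) = 6y^2. Integrate: h(y) = 2y^3.
So F(x,y) = 2y^3 - 2x^3y^3.
General solution: 2y^3 - 2x^3y^3 = C.


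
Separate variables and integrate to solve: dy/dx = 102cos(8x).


g(y) = 1, so integrate directly: y = ∫ 102cos(8x) dx = (51/4)sin(8x) + C.


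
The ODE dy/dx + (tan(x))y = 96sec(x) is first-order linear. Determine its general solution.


P(x) = tan(x) ⇒ μ = e^(∫tan(x)dx) = sec(x).
(sec(x) y)' = 96sec²(x) ⇒ sec(x) y = 96tan(x) + C.
Multiply by cos(x): y = 96sin(x) + C·cos(x).


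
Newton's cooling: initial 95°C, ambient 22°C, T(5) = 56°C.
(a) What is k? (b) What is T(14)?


Newton's law: T(t) = T_a + (T₀ - T_a)e^(-kt).
(a) Use T(5) = 56: (56 - 22)/(95 - 22) = e^(-k·5), so k = -ln(0.466)/5 ≈ 0.1528.
(b) Apply k to t = 14: T(14) = 22 + (73)e^(-2.139) ≈ 30.6°C.


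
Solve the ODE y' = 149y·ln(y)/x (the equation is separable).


Separate: dy/[y ln(y)] = 149 dx/x.
Substitute u = ln(y): du/u = 149 dx/x.
Integrate: ln|ln(y)| = 149ln|x| + C₀, hence ln(y) = C·x^149.


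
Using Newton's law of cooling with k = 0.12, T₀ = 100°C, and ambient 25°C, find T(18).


Newton's law: dT/dt = -k(T - T_a) has solution T(t) = T_a + (T₀ - T_a)e^(-kt).
Plug in T_a = 25, T₀ = 100, k = 0.12, t = 18: T(18) = 25 + (75)e^(-2.16) ≈ 33.6°C.


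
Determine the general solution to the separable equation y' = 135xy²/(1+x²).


Separate: dy/y² = 135x/(1+x²) dx.
Integrate LHS: ∫ dy/y² = -1/y.
Integrate RHS via u = 1+x²: (135/2)ln(1+x²) + C.
Result: -1/y = (135/2)ln(1+x²) + C.


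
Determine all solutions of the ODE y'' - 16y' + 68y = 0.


Characteristic equation: r² - 16r + 68 = 0.
Discriminant is negative; roots r = 8 ± 2i (complex conjugate pair).
General solution uses e^(α x)(C₁ cos(β x) + C₂ sin(β x)): y = e^(8x)(C₁cos(2x) + C₂sin(2x)).


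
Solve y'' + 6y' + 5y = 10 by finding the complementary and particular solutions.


Characteristic roots of r² + 6r + 5 = 0 are -1, -5.
y_h = C₁e^(-x) + C₂e^(-5x).
Constant forcing; try y_p = A. Then 5A = 10 ⇒ A = 2.
General solution: y = C₁e^(-x) + C₂e^(-5x) + 2.


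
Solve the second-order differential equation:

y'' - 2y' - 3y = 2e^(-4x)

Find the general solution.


Characteristic roots of r² - 2r - 3 = 0 are 3, -1.
y_h = C₁e^(3x) + C₂e^(-x).
Forcing exponent -4 is not a characteristic root; try y_p = Ae^(-4x).
Substitute: A·(16 + (-2)·-4 + (-3)) = A·21 = 2, so A = 2/21.
General solution: y = C₁e^(3x) + C₂e^(-x) + (2/21)e^(-4x).


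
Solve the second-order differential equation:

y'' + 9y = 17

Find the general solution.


Homogeneous part: r² + 9 = 0 ⇒ r = ±3i, so y_h = C₁cos(3x) + C₂sin(3x).
Try constant y_p = A; plug in: 9A = 17 ⇒ A = 17/9.
General solution: y = C₁cos(3x) + C₂sin(3x) + 17/9.


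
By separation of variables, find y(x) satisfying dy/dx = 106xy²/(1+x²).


Separate: dy/y² = 106x/(1+x²) dx.
Integrate LHS: ∫ dy/y² = -1/y.
Integrate RHS via u = 1+x²: 53ln(1+x²) + C.
Result: -1/y = 53ln(1+x²) + C.


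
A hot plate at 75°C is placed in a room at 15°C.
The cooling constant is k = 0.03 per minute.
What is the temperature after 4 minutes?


Newton's law: dT/dt = -k(T - T_a) has solution T(t) = T_a + (T₀ - T_a)e^(-kt).
Plug in T_a = 15, T₀ = 75, k = 0.03, t = 4: T(4) = 15 + (60)e^(-0.12) ≈ 68.2°C.


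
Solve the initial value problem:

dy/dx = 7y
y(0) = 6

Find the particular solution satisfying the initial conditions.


General solution of y' = 7y is y = Ce^(7x).
Apply y(0) = 6: C = 6.
Particular solution: y = 6e^(7x).


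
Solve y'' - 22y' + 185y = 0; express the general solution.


Characteristic equation: r² - 22r + 185 = 0.
Discriminant is negative; roots r = 11 ± 8i (complex conjugate pair).
General solution uses e^(α x)(C₁ cos(β x) + C₂ sin(β x)): y = e^(11x)(C₁cos(8x) + C₂sin(8x)).


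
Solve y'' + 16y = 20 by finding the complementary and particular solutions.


Homogeneous part: r² + 16 = 0 ⇒ r = ±4i, so y_h = C₁cos(4x) + C₂sin(4x).
Try constant y_p = A; plug in: 16A = 20 ⇒ A = 5/4.
General solution: y = C₁cos(4x) + C₂sin(4x) + 5/4.


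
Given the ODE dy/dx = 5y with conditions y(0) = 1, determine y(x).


General solution of y' = 5y is y = Ce^(5x).
Apply y(0) = 1: C = 1.
Particular solution: y = e^(5x).


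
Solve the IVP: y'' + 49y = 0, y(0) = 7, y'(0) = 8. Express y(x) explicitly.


Characteristic roots of r² + 49 = 0 are ±7i, so y = C₁cos(7x) + C₂sin(7x).
Apply y(0) = 7: C₁ = 7. Differentiate and apply y'(0) = 8: 7·C₂ = 8, so C₂ = 8/7.
Particular solution: y = 7cos(7x) + (8/7)sin(7x).


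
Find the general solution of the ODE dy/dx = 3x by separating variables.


Integrate both sides with respect to x: y = ∫ 3x dx = (3/2)x^2 + C.


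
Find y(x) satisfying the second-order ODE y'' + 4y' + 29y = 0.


Characteristic equation: r² + 4r + 29 = 0.
Discriminant is negative; roots r = -2 ± 5i (complex conjugate pair).
General solution uses e^(α x)(C₁ cos(β x) + C₂ sin(β x)): y = e^(-2x)(C₁cos(5x) + C₂sin(5x)).


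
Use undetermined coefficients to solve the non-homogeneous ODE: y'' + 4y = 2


Homogeneous part: r² + 4 = 0 ⇒ r = ±2i, so y_h = C₁cos(2x) + C₂sin(2x).
Try constant y_p = A; plug in: 4A = 2 ⇒ A = 1/2.
General solution: y = C₁cos(2x) + C₂sin(2x) + 1/2.


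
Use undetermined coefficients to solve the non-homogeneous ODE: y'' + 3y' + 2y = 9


Characteristic roots of r² + 3r + 2 = 0 are -1, -2.
y_h = C₁e^(-x) + C₂e^(-2x).
Constant forcing; try y_p = A. Then 2A = 9 ⇒ A = 9/2.
General solution: y = C₁e^(-x) + C₂e^(-2x) + 9/2.


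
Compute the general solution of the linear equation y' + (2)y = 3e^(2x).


P(x) = 2 ⇒ μ = e^(2x).
(μ y)' = 3e^(4x) ⇒ μ y = (3/4)e^(4x) + C.
Divide by μ: y = (3/4)e^(2x) + Ce^(-2x).


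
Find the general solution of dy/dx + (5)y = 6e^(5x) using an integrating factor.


P(x) = 5 ⇒ μ = e^(5x).
(μ y)' = 6e^(10x) ⇒ μ y = (6/10)e^(10x) + C.
Divide by μ: y = (3/5)e^(5x) + Ce^(-5x).


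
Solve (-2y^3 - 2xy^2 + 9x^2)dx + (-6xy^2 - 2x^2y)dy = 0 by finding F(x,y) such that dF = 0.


Check exactness: ∂M/∂y = -6y^2 - 4xy and ∂N/∂x = -6y^2 - 4xy; equal, so the equation is exact.
Integrate M with respect to x (treating y as constant): ∫M dx = -2xy^3 - x^2y^2 + 3x^3 + h(y).
Differentiate w.r.t. y and set equal to N: all terms match, so h'(y) = 0 and h is a constant absorbed into C.
General solution: -2xy^3 - x^2y^2 + 3x^3 = C.


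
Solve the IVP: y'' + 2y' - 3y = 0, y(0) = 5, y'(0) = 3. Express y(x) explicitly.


Characteristic roots of r² + 2r - 3 = 0 are 1, -3.
General solution y = c₁ e^(x) + c₂ e^(-3x).
Apply y(0) = 5: c₁ + c₂ = 5. Apply y'(0) = 3: 1 c₁ - 3 c₂ = 3.
Solve: c₁ = 9/2, c₂ = 1/2.
Particular solution: y = (9/2)e^(x) + (1/2)e^(-3x).


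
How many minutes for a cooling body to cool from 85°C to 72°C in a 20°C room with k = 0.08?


From T(t) = T_a + (T₀ - T_a)e^(-kt), set T(t) = 72:
(72 - 20) / (85 - 20) = e^(-0.08t), so t = -ln(0.800)/0.08 ≈ 2.8 minutes.


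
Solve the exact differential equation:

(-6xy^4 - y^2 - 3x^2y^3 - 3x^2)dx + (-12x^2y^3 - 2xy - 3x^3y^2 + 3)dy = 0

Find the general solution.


Check exactness: ∂M/∂y = -24xy^3 - 2y - 9x^2y^2 and ∂N/∂x = -24xy^3 - 2y - 9x^2y^2; equal, so the equation is exact.
Integrate M with respect to x (treating y as constant): ∫M dx = -3x^2y^4 - xy^2 - x^3y^3 - x^3 + h(y).
Differentiate w.r.t. y and set equal to N: the x-dependent terms already match, leaving h'(y) = 3. Integrate: h(y) = 3y.
So F(x,y) = -3x^2y^4 - xy^2 - x^3y^3 - x^3 + 3y.
General solution: -3x^2y^4 - xy^2 - x^3y^3 - x^3 + 3y = C.


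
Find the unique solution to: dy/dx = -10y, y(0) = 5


General solution of y' = -10y is y = Ce^(-10x).
Apply y(0) = 5: C = 5.
Particular solution: y = 5e^(-10x).


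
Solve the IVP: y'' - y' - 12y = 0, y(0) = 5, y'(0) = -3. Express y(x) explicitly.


Characteristic roots of r² - r - 12 = 0 are 4, -3.
General solution y = c₁ e^(4x) + c₂ e^(-3x).
Apply y(0) = 5: c₁ + c₂ = 5. Apply y'(0) = -3: 4 c₁ - 3 c₂ = -3.
Solve: c₁ = 12/7, c₂ = 23/7.
Particular solution: y = (12/7)e^(4x) + (23/7)e^(-3x).


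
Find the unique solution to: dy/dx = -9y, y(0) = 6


General solution of y' = -9y is y = Ce^(-9x).
Apply y(0) = 6: C = 6.
Particular solution: y = 6e^(-9x).


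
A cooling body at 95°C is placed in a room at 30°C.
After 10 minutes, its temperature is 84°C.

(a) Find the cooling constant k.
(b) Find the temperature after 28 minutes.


Newton's law: T(t) = T_a + (T₀ - T_a)e^(-kt).
(a) Use T(10) = 84: (84 - 30)/(95 - 30) = e^(-k·10), so k = -ln(0.831)/10 ≈ 0.0185.
(b) Apply k to t = 28: T(28) = 30 + (65)e^(-0.519) ≈ 68.7°C.


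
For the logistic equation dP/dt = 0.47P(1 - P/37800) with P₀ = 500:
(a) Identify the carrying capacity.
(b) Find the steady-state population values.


Logistic ODE dP/dt = 0.47P(1 - P/37800) has equilibria where dP/dt = 0, i.e. P = 0 or P = 37800.
The coefficient (1 - P/K) = 0 when P = K, identifying K = 37800 as the carrying capacity.
(a) K = 37800; (b) equilibria P = 0 and P = 37800.


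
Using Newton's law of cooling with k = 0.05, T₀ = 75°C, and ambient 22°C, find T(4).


Newton's law: dT/dt = -k(T - T_a) has solution T(t) = T_a + (T₀ - T_a)e^(-kt).
Plug in T_a = 22, T₀ = 75, k = 0.05, t = 4: T(4) = 22 + (53)e^(-0.20) ≈ 65.4°C.


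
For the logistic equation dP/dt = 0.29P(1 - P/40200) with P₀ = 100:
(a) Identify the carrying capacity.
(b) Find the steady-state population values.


Logistic ODE dP/dt = 0.29P(1 - P/40200) has equilibria where dP/dt = 0, i.e. P = 0 or P = 40200.
The coefficient (1 - P/K) = 0 when P = K, identifying K = 40200 as the carrying capacity.
(a) K = 40200; (b) equilibria P = 0 and P = 40200.


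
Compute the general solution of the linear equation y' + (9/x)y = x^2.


P(x) = 9/x ⇒ μ = x^9.
(x^9 y)' = x^9·x^2 = x^11.
Integrate: x^9 y = x^12/(12) + C.
Solve for y: y = (1/12)x^3 + C/x^9.


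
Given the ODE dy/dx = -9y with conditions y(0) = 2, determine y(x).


General solution of y' = -9y is y = Ce^(-9x).
Apply y(0) = 2: C = 2.
Particular solution: y = 2e^(-9x).


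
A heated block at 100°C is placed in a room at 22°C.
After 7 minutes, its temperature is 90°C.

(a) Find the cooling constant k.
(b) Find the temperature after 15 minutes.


Newton's law: T(t) = T_a + (T₀ - T_a)e^(-kt).
(a) Use T(7) = 90: (90 - 22)/(100 - 22) = e^(-k·7), so k = -ln(0.872)/7 ≈ 0.0196.
(b) Apply k to t = 15: T(15) = 22 + (78)e^(-0.294) ≈ 80.1°C.


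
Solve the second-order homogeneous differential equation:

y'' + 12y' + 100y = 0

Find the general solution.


Characteristic equation: r² + 12r + 100 = 0.
Discriminant is negative; roots r = -6 ± 8i (complex conjugate pair).
General solution uses e^(α x)(C₁ cos(β x) + C₂ sin(β x)): y = e^(-6x)(C₁cos(8x) + C₂sin(8x)).


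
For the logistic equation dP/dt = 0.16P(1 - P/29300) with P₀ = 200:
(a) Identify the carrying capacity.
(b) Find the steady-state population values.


Logistic ODE dP/dt = 0.16P(1 - P/29300) has equilibria where dP/dt = 0, i.e. P = 0 or P = 29300.
The coefficient (1 - P/K) = 0 when P = K, identifying K = 29300 as the carrying capacity.
(a) K = 29300; (b) equilibria P = 0 and P = 29300.


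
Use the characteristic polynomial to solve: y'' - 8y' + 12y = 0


Characteristic equation: r² - 8r + 12 = 0.
Factor: (r - 2)(r - 6) = 0 ⇒ r = 2, 6 (distinct real).
General solution: y = C₁e^(2x) + C₂e^(6x).


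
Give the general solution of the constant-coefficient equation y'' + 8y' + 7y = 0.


Characteristic equation: r² + 8r + 7 = 0.
Factor: (r + 7)(r + 1) = 0 ⇒ r = -7, -1 (distinct real).
General solution: y = C₁e^(-7x) + C₂e^(-x).


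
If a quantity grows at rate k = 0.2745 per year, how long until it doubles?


Exponential growth: P(t) = P₀ e^(0.2745t). Set P(t)/P₀ = 2: e^(0.2745t) = 2.
Solve: t = ln(2)/0.2745 ≈ 2.53 years.


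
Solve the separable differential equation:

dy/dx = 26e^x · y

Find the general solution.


Separate variables: dy/y = 26e^x dx.
Integrate: ln|y| = 26e^x + C₀.
Exponentiate: y = Ce^(26e^x).


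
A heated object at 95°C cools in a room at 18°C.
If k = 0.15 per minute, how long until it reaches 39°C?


From T(t) = T_a + (T₀ - T_a)e^(-kt), set T(t) = 39:
(39 - 18) / (95 - 18) = e^(-0.15t), so t = -ln(0.273)/0.15 ≈ 8.7 minutes.


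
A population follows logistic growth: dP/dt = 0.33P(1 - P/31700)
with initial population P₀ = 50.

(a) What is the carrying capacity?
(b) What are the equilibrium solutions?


Logistic ODE dP/dt = 0.33P(1 - P/31700) has equilibria where dP/dt = 0, i.e. P = 0 or P = 31700.
The coefficient (1 - P/K) = 0 when P = K, identifying K = 31700 as the carrying capacity.
(a) K = 31700; (b) equilibria P = 0 and P = 31700.


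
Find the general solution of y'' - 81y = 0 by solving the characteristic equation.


Characteristic equation: r² - 81 = 0.
Factor: (r - 9)(r + 9) = 0 ⇒ r = 9, -9 (distinct real).
General solution: y = C₁e^(9x) + C₂e^(-9x).


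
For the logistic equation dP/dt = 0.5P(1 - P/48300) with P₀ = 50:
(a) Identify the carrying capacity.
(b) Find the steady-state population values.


Logistic ODE dP/dt = 0.5P(1 - P/48300) has equilibria where dP/dt = 0, i.e. P = 0 or P = 48300.
The coefficient (1 - P/K) = 0 when P = K, identifying K = 48300 as the carrying capacity.
(a) K = 48300; (b) equilibria P = 0 and P = 48300.


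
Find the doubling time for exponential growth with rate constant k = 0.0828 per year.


Exponential growth: P(t) = P₀ e^(0.0828t). Set P(t)/P₀ = 2: e^(0.0828t) = 2.
Solve: t = ln(2)/0.0828 ≈ 8.37 years.


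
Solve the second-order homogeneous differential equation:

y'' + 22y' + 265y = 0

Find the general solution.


Characteristic equation: r² + 22r + 265 = 0.
Discriminant is negative; roots r = -11 ± 12i (complex conjugate pair).
General solution uses e^(α x)(C₁ cos(β x) + C₂ sin(β x)): y = e^(-11x)(C₁cos(12x) + C₂sin(12x)).


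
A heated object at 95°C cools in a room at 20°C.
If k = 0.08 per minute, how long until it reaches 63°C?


From T(t) = T_a + (T₀ - T_a)e^(-kt), set T(t) = 63:
(63 - 20) / (95 - 20) = e^(-0.08t), so t = -ln(0.573)/0.08 ≈ 7.0 minutes.


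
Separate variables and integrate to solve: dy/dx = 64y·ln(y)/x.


Separate: dy/[y ln(y)] = 64 dx/x.
Substitute u = ln(y): du/u = 64 dx/x.
Integrate: ln|ln(y)| = 64ln|x| + C₀, hence ln(y) = C·x^64.


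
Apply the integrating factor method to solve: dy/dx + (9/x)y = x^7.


P(x) = 9/x ⇒ μ = x^9.
(x^9 y)' = x^16 ⇒ x^9 y = x^17/(17) + C.
Solve for y: y = (1/17)x^8 + C/x^9.


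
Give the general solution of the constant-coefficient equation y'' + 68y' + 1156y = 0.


Characteristic equation: r² + 68r + 1156 = 0, i.e. (r + 34)² = 0.
Repeated root r = -34; include an x factor for the second linearly independent solution.
General solution: y = (C₁ + C₂x)e^(-34x).


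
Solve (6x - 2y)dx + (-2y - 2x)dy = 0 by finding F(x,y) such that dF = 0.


Check exactness: ∂M/∂y = -2 and ∂N/∂x = -2; equal, so the equation is exact.
Integrate M with respect to x (treating y as constant): ∫M dx = 3x^2 - 2xy + h(y).
Differentiate w.r.t. y and set equal to N: the x-dependent terms already match, leaving h'(y) = -2y. Integrate: h(y) = -y^2.
So F(x,y) = 3x^2 - y^2 - 2xy.
General solution: 3x^2 - y^2 - 2xy = C.


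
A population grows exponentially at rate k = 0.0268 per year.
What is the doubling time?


Exponential growth: P(t) = P₀ e^(0.0268t). Set P(t)/P₀ = 2: e^(0.0268t) = 2.
Solve: t = ln(2)/0.0268 ≈ 25.86 years.


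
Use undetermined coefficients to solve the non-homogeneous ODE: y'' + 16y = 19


Homogeneous part: r² + 16 = 0 ⇒ r = ±4i, so y_h = C₁cos(4x) + C₂sin(4x).
Try constant y_p = A; plug in: 16A = 19 ⇒ A = 19/16.
General solution: y = C₁cos(4x) + C₂sin(4x) + 19/16.


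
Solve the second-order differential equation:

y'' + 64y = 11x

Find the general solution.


Homogeneous: r² + 64 = 0 ⇒ r = ±8i, y_h = C₁cos(8x) + C₂sin(8x).
Polynomial forcing; try y_p = Ax + B. Then y_p'' + 64 y_p = 64(Ax + B) = 11x, so B = 0 and A = 11/64.
General solution: y = C₁cos(8x) + C₂sin(8x) + (11/64)x.


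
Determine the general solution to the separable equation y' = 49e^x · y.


Separate variables: dy/y = 49e^x dx.
Integrate: ln|y| = 49e^x + C₀.
Exponentiate: y = Ce^(49e^x).


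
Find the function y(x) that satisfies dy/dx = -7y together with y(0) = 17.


General solution of y' = -7y is y = Ce^(-7x).
Apply y(0) = 17: C = 17.
Particular solution: y = 17e^(-7x).


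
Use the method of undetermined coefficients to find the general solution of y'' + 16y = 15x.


Homogeneous: r² + 16 = 0 ⇒ r = ±4i, y_h = C₁cos(4x) + C₂sin(4x).
Polynomial forcing; try y_p = Ax + B. Then y_p'' + 16 y_p = 16(Ax + B) = 15x, so B = 0 and A = 15/16.
General solution: y = C₁cos(4x) + C₂sin(4x) + (15/16)x.


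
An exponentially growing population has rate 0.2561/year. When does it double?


Exponential growth: P(t) = P₀ e^(0.2561t). Set P(t)/P₀ = 2: e^(0.2561t) = 2.
Solve: t = ln(2)/0.2561 ≈ 2.71 years.


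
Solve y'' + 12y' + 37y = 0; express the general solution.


Characteristic equation: r² + 12r + 37 = 0.
Discriminant is negative; roots r = -6 ± 1i (complex conjugate pair).
General solution uses e^(α x)(C₁ cos(β x) + C₂ sin(β x)): y = e^(-6x)(C₁cos(x) + C₂sin(x)).


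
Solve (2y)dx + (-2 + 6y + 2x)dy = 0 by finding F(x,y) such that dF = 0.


Check exactness: ∂M/∂y = 2 and ∂N/∂x = 2; equal, so the equation is exact.
Integrate M with respect to x (treating y as constant): ∫M dx = 2xy + h(y).
Differentiate w.r.t. y and set equal to N: the x-dependent terms already match, leaving h'(y) = -2 + 6y. Integrate: h(y) = -2y + 3y^2.
So F(x,y) = -2y + 3y^2 + 2xy.
General solution: -2y + 3y^2 + 2xy = C.


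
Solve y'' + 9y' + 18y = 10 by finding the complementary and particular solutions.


Characteristic roots of r² + 9r + 18 = 0 are -6, -3.
y_h = C₁e^(-6x) + C₂e^(-3x).
Constant forcing; try y_p = A. Then 18A = 10 ⇒ A = 5/9.
General solution: y = C₁e^(-6x) + C₂e^(-3x) + 5/9.


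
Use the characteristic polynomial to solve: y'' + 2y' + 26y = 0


Characteristic equation: r² + 2r + 26 = 0.
Discriminant is negative; roots r = -1 ± 5i (complex conjugate pair).
General solution uses e^(α x)(C₁ cos(β x) + C₂ sin(β x)): y = e^(-x)(C₁cos(5x) + C₂sin(5x)).


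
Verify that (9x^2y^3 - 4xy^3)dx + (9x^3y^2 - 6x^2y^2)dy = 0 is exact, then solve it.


Check exactness: ∂M/∂y = 27x^2y^2 - 12xy^2 and ∂N/∂x = 27x^2y^2 - 12xy^2; equal, so the equation is exact.
Integrate M with respect to x (treating y as constant): ∫M dx = 3x^3y^3 - 2x^2y^3 + h(y).
Differentiate w.r.t. y and set equal to N: all terms match, so h'(y) = 0 and h is a constant absorbed into C.
General solution: 3x^3y^3 - 2x^2y^3 = C.


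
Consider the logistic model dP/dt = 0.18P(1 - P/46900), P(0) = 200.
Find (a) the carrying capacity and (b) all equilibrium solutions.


Logistic ODE dP/dt = 0.18P(1 - P/46900) has equilibria where dP/dt = 0, i.e. P = 0 or P = 46900.
The coefficient (1 - P/K) = 0 when P = K, identifying K = 46900 as the carrying capacity.
(a) K = 46900; (b) equilibria P = 0 and P = 46900.


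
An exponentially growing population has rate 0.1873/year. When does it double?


Exponential growth: P(t) = P₀ e^(0.1873t). Set P(t)/P₀ = 2: e^(0.1873t) = 2.
Solve: t = ln(2)/0.1873 ≈ 3.70 years.


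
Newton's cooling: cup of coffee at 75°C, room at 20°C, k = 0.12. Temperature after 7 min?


Newton's law: dT/dt = -k(T - T_a) has solution T(t) = T_a + (T₀ - T_a)e^(-kt).
Plug in T_a = 20, T₀ = 75, k = 0.12, t = 7: T(7) = 20 + (55)e^(-0.84) ≈ 43.7°C.


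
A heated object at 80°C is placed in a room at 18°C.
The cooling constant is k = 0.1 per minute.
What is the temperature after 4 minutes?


Newton's law: dT/dt = -k(T - T_a) has solution T(t) = T_a + (T₀ - T_a)e^(-kt).
Plug in T_a = 18, T₀ = 80, k = 0.1, t = 4: T(4) = 18 + (62)e^(-0.40) ≈ 59.6°C.


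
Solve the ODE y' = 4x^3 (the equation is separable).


Integrate both sides with respect to x: y = ∫ 4x^3 dx = x^4 + C.


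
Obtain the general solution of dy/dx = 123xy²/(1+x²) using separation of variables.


Separate: dy/y² = 123x/(1+x²) dx.
Integrate LHS: ∫ dy/y² = -1/y.
Integrate RHS via u = 1+x²: (123/2)ln(1+x²) + C.
Result: -1/y = (123/2)ln(1+x²) + C.


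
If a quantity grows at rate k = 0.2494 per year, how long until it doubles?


Exponential growth: P(t) = P₀ e^(0.2494t). Set P(t)/P₀ = 2: e^(0.2494t) = 2.
Solve: t = ln(2)/0.2494 ≈ 2.78 years.


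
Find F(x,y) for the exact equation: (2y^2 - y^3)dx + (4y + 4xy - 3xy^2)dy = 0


Check exactness: ∂M/∂y = 4y - 3y^2 and ∂N/∂x = 4y - 3y^2; equal, so the equation is exact.
Integrate M with respect to x (treating y as constant): ∫M dx = 2xy^2 - xy^3 + h(y).
Differentiate w.r.t. y and set equal to N: the x-dependent terms already match, leaving h'(y) = 4y. Integrate: h(y) = 2y^2.
So F(x,y) = 2y^2 + 2xy^2 - xy^3.
General solution: 2y^2 + 2xy^2 - xy^3 = C.


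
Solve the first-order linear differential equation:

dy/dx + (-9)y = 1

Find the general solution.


P(x) = -9 ⇒ μ = e^(-9x).
(μ y)' = e^(-9x) ⇒ μ y = -(1/9)e^(-9x) + C.
Divide by μ: y = -1/9 + Ce^(9x).


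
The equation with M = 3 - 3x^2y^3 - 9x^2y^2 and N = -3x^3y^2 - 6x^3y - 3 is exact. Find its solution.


Check exactness: ∂M/∂y = -9x^2y^2 - 18x^2y and ∂N/∂x = -9x^2y^2 - 18x^2y; equal, so the equation is exact.
Integrate M with respect to x (treating y as constant): ∫M dx = 3x - x^3y^3 - 3x^3y^2 + h(y).
Differentiate w.r.t. y and set equal to N: the x-dependent terms already match, leaving h'(y) = -3. Integrate: h(y) = -3y.
So F(x,y) = 3x - x^3y^3 - 3x^3y^2 - 3y.
General solution: 3x - x^3y^3 - 3x^3y^2 - 3y = C.


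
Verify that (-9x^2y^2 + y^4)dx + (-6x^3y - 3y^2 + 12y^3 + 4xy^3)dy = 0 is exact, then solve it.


Check exactness: ∂M/∂y = -18x^2y + 4y^3 and ∂N/∂x = -18x^2y + 4y^3; equal, so the equation is exact.
Integrate M with respect to x (treating y as constant): ∫M dx = -3x^3y^2 + xy^4 + h(y).
Differentiate w.r.t. y and set equal to N: the x-dependent terms already match, leaving h'(y) = -3y^2 + 12y^3. Integrate: h(y) = -y^3 + 3y^4.
So F(x,y) = -3x^3y^2 - y^3 + 3y^4 + xy^4.
General solution: -3x^3y^2 - y^3 + 3y^4 + xy^4 = C.


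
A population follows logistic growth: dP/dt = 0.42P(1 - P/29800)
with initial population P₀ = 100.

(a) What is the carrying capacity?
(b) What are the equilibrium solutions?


Logistic ODE dP/dt = 0.42P(1 - P/29800) has equilibria where dP/dt = 0, i.e. P = 0 or P = 29800.
The coefficient (1 - P/K) = 0 when P = K, identifying K = 29800 as the carrying capacity.
(a) K = 29800; (b) equilibria P = 0 and P = 29800.


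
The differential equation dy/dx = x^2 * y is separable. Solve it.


Separate variables: dy/y = x^2 dx.
Integrate: ln|y| = (1/3)x^3 + C₀.
Exponentiate: y = Ce^((1/3)x^3).


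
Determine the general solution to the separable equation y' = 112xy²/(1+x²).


Separate: dy/y² = 112x/(1+x²) dx.
Integrate LHS: ∫ dy/y² = -1/y.
Integrate RHS via u = 1+x²: 56ln(1+x²) + C.
Result: -1/y = 56ln(1+x²) + C.


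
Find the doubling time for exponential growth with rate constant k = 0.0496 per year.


Exponential growth: P(t) = P₀ e^(0.0496t). Set P(t)/P₀ = 2: e^(0.0496t) = 2.
Solve: t = ln(2)/0.0496 ≈ 13.97 years.


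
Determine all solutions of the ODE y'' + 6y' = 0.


Characteristic equation: r² + 6r = 0.
Factor: (r - 0)(r + 6) = 0 ⇒ r = 0, -6 (distinct real).
General solution: y = C₁ + C₂e^(-6x).


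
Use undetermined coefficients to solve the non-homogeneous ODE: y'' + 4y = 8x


Homogeneous: r² + 4 = 0 ⇒ r = ±2i, y_h = C₁cos(2x) + C₂sin(2x).
Polynomial forcing; try y_p = Ax + B. Then y_p'' + 4 y_p = 4(Ax + B) = 8x, so B = 0 and A = 2.
General solution: y = C₁cos(2x) + C₂sin(2x) + 2x.


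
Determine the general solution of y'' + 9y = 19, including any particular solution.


Homogeneous part: r² + 9 = 0 ⇒ r = ±3i, so y_h = C₁cos(3x) + C₂sin(3x).
Try constant y_p = A; plug in: 9A = 19 ⇒ A = 19/9.
General solution: y = C₁cos(3x) + C₂sin(3x) + 19/9.


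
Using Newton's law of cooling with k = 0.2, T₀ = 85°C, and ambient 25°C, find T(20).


Newton's law: dT/dt = -k(T - T_a) has solution T(t) = T_a + (T₀ - T_a)e^(-kt).
Plug in T_a = 25, T₀ = 85, k = 0.2, t = 20: T(20) = 25 + (60)e^(-4.00) ≈ 26.1°C.


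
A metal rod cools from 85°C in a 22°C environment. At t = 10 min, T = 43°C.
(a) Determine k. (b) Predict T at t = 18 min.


Newton's law: T(t) = T_a + (T₀ - T_a)e^(-kt).
(a) Use T(10) = 43: (43 - 22)/(85 - 22) = e^(-k·10), so k = -ln(0.333)/10 ≈ 0.1099.
(b) Apply k to t = 18: T(18) = 22 + (63)e^(-1.978) ≈ 30.7°C.


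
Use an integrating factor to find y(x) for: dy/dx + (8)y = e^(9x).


P(x) = 8 ⇒ μ = e^(8x).
(μ y)' = e^(17x) ⇒ μ y = e^(17x)/17 + C.
Divide by μ: y = (1/17)e^(9x) + Ce^(-8x).


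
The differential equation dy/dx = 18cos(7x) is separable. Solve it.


g(y) = 1, so integrate directly: y = ∫ 18cos(7x) dx = (18/7)sin(7x) + C.


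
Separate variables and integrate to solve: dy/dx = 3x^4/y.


Separate variables: y dy = 3x^4 dx.
Integrate both sides: y²/2 = (3/5)x^5 + C₀.
Multiply by 2: y² = (6/5)x^5 + C.


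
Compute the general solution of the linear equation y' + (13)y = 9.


P(x) = 13, Q(x) = 9; integrating factor μ = e^(13x).
(μ y)' = 9e^(13x) ⇒ μ y = (9/13)e^(13x) + C.
Divide by μ: y = 9/13 + Ce^(-13x).


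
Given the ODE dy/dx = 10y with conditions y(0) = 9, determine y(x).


General solution of y' = 10y is y = Ce^(10x).
Apply y(0) = 9: C = 9.
Particular solution: y = 9e^(10x).


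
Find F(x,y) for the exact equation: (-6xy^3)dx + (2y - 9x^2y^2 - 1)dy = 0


Check exactness: ∂M/∂y = -18xy^2 and ∂N/∂x = -18xy^2; equal, so the equation is exact.
Integrate M with respect to x (treating y as constant): ∫M dx = -3x^2y^3 + h(y).
Differentiate w.r.t. y and set equal to N: the x-dependent terms already match, leaving h'(y) = 2y - 1. Integrate: h(y) = y^2 - y.
So F(x,y) = y^2 - 3x^2y^3 - y.
General solution: y^2 - 3x^2y^3 - y = C.


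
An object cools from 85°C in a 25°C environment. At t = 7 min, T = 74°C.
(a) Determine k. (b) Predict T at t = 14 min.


Newton's law: T(t) = T_a + (T₀ - T_a)e^(-kt).
(a) Use T(7) = 74: (74 - 25)/(85 - 25) = e^(-k·7), so k = -ln(0.817)/7 ≈ 0.0289.
(b) Apply k to t = 14: T(14) = 25 + (60)e^(-0.405) ≈ 65.0°C.


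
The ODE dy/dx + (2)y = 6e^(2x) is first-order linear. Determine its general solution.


P(x) = 2 ⇒ μ = e^(2x).
(μ y)' = 6e^(4x) ⇒ μ y = (6/4)e^(4x) + C.
Divide by μ: y = (3/2)e^(2x) + Ce^(-2x).


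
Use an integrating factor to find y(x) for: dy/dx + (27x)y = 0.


P(x) = 27x ⇒ μ = e^((27/2)x²).
Q(x) = 0 so μ y is constant: y = Ce^(-(27/2)x²).


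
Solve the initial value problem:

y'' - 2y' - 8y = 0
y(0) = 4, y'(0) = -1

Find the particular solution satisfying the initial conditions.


Characteristic roots of r² - 2r - 8 = 0 are -2, 4.
General solution y = c₁ e^(-2x) + c₂ e^(4x).
Apply y(0) = 4: c₁ + c₂ = 4. Apply y'(0) = -1: -2 c₁ + 4 c₂ = -1.
Solve: c₁ = 17/6, c₂ = 7/6.
Particular solution: y = (17/6)e^(-2x) + (7/6)e^(4x).


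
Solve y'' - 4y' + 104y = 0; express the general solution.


Characteristic equation: r² - 4r + 104 = 0.
Discriminant is negative; roots r = 2 ± 10i (complex conjugate pair).
General solution uses e^(α x)(C₁ cos(β x) + C₂ sin(β x)): y = e^(2x)(C₁cos(10x) + C₂sin(10x)).


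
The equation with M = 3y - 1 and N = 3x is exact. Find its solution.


Check exactness: ∂M/∂y = 3 and ∂N/∂x = 3; equal, so the equation is exact.
Integrate M with respect to x (treating y as constant): ∫M dx = 3xy - x + h(y).
Differentiate w.r.t. y and set equal to N: all terms match, so h'(y) = 0 and h is a constant absorbed into C.
General solution: 3xy - x = C.


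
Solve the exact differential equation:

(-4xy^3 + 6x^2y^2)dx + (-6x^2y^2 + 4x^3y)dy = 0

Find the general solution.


Check exactness: ∂M/∂y = -12xy^2 + 12x^2y and ∂N/∂x = -12xy^2 + 12x^2y; equal, so the equation is exact.
Integrate M with respect to x (treating y as constant): ∫M dx = -2x^2y^3 + 2x^3y^2 + h(y).
Differentiate w.r.t. y and set equal to N: all terms match, so h'(y) = 0 and h is a constant absorbed into C.
General solution: -2x^2y^3 + 2x^3y^2 = C.


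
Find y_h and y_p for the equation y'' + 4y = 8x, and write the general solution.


Homogeneous: r² + 4 = 0 ⇒ r = ±2i, y_h = C₁cos(2x) + C₂sin(2x).
Polynomial forcing; try y_p = Ax + B. Then y_p'' + 4 y_p = 4(Ax + B) = 8x, so B = 0 and A = 2.
General solution: y = C₁cos(2x) + C₂sin(2x) + 2x.


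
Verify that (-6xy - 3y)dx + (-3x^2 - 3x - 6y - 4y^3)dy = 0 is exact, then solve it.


Check exactness: ∂M/∂y = -6x - 3 and ∂N/∂x = -6x - 3; equal, so the equation is exact.
Integrate M with respect to x (treating y as constant): ∫M dx = -3x^2y - 3xy + h(y).
Differentiate w.r.t. y and set equal to N: the x-dependent terms already match, leaving h'(y) = -6y - 4y^3. Integrate: h(y) = -3y^2 - y^4.
So F(x,y) = -3x^2y - 3xy - 3y^2 - y^4.
General solution: -3x^2y - 3xy - 3y^2 - y^4 = C.


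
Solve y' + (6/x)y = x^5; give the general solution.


P(x) = 6/x ⇒ μ = x^6.
(x^6 y)' = x^11 ⇒ x^6 y = x^12/(12) + C.
Solve for y: y = (1/12)x^6 + C/x^6.


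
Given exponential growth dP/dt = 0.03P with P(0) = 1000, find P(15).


The ODE dP/dt = 0.03P has solution P(t) = P(0)e^(0.03t).
Substitute P(0) = 1000 and t = 15: P(15) = 1000 e^(0.45) ≈ 1568.


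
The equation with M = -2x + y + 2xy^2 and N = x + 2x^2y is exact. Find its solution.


Check exactness: ∂M/∂y = 1 + 4xy and ∂N/∂x = 1 + 4xy; equal, so the equation is exact.
Integrate M with respect to x (treating y as constant): ∫M dx = -x^2 + xy + x^2y^2 + h(y).
Differentiate w.r.t. y and set equal to N: all terms match, so h'(y) = 0 and h is a constant absorbed into C.
General solution: -x^2 + xy + x^2y^2 = C.


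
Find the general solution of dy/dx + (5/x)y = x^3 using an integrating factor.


P(x) = 5/x ⇒ μ = x^5.
(x^5 y)' = x^8 ⇒ x^5 y = x^9/(9) + C.
Solve for y: y = (1/9)x^4 + C/x^5.


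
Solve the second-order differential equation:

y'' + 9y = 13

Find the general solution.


Homogeneous part: r² + 9 = 0 ⇒ r = ±3i, so y_h = C₁cos(3x) + C₂sin(3x).
Try constant y_p = A; plug in: 9A = 13 ⇒ A = 13/9.
General solution: y = C₁cos(3x) + C₂sin(3x) + 13/9.


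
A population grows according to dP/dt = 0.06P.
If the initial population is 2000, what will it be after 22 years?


The ODE dP/dt = 0.06P has solution P(t) = P(0)e^(0.06t).
Substitute P(0) = 2000 and t = 22: P(22) = 2000 e^(1.32) ≈ 7487.


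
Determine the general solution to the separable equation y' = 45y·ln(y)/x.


Separate: dy/[y ln(y)] = 45 dx/x.
Substitute u = ln(y): du/u = 45 dx/x.
Integrate: ln|ln(y)| = 45ln|x| + C₀, hence ln(y) = C·x^45.


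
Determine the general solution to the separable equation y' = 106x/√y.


Separate: √y dy = 106x dx.
Integrate: (2/3)y^(3/2) = 53x² + C.


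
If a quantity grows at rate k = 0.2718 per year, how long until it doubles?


Exponential growth: P(t) = P₀ e^(0.2718t). Set P(t)/P₀ = 2: e^(0.2718t) = 2.
Solve: t = ln(2)/0.2718 ≈ 2.55 years.


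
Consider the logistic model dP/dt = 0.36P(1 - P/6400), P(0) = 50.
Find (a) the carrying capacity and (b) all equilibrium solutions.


Logistic ODE dP/dt = 0.36P(1 - P/6400) has equilibria where dP/dt = 0, i.e. P = 0 or P = 6400.
The coefficient (1 - P/K) = 0 when P = K, identifying K = 6400 as the carrying capacity.
(a) K = 6400; (b) equilibria P = 0 and P = 6400.


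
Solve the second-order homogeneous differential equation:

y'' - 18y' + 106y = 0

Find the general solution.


Characteristic equation: r² - 18r + 106 = 0.
Discriminant is negative; roots r = 9 ± 5i (complex conjugate pair).
General solution uses e^(α x)(C₁ cos(β x) + C₂ sin(β x)): y = e^(9x)(C₁cos(5x) + C₂sin(5x)).


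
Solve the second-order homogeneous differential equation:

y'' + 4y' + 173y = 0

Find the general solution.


Characteristic equation: r² + 4r + 173 = 0.
Discriminant is negative; roots r = -2 ± 13i (complex conjugate pair).
General solution uses e^(α x)(C₁ cos(β x) + C₂ sin(β x)): y = e^(-2x)(C₁cos(13x) + C₂sin(13x)).


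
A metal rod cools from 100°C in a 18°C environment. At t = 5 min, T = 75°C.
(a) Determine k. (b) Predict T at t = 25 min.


Newton's law: T(t) = T_a + (T₀ - T_a)e^(-kt).
(a) Use T(5) = 75: (75 - 18)/(100 - 18) = e^(-k·5), so k = -ln(0.695)/5 ≈ 0.0727.
(b) Apply k to t = 25: T(25) = 18 + (82)e^(-1.818) ≈ 31.3°C.


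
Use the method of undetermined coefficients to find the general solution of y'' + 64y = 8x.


Homogeneous: r² + 64 = 0 ⇒ r = ±8i, y_h = C₁cos(8x) + C₂sin(8x).
Polynomial forcing; try y_p = Ax + B. Then y_p'' + 64 y_p = 64(Ax + B) = 8x, so B = 0 and A = 1/8.
General solution: y = C₁cos(8x) + C₂sin(8x) + (1/8)x.


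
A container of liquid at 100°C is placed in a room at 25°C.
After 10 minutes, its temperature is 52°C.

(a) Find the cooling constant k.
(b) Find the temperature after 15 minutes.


Newton's law: T(t) = T_a + (T₀ - T_a)e^(-kt).
(a) Use T(10) = 52: (52 - 25)/(100 - 25) = e^(-k·10), so k = -ln(0.360)/10 ≈ 0.1022.
(b) Apply k to t = 15: T(15) = 25 + (75)e^(-1.532) ≈ 41.2°C.


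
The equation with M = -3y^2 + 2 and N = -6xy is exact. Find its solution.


Check exactness: ∂M/∂y = -6y and ∂N/∂x = -6y; equal, so the equation is exact.
Integrate M with respect to x (treating y as constant): ∫M dx = -3xy^2 + 2x + h(y).
Differentiate w.r.t. y and set equal to N: all terms match, so h'(y) = 0 and h is a constant absorbed into C.
General solution: -3xy^2 + 2x = C.


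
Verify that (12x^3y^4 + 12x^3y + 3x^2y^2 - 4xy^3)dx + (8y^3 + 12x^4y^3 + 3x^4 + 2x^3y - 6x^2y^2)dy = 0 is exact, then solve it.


Check exactness: ∂M/∂y = 48x^3y^3 + 12x^3 + 6x^2y - 12xy^2 and ∂N/∂x = 48x^3y^3 + 12x^3 + 6x^2y - 12xy^2; equal, so the equation is exact.
Integrate M with respect to x (treating y as constant): ∫M dx = 3x^4y^4 + 3x^4y + x^3y^2 - 2x^2y^3 + h(y).
Differentiate w.r.t. y and set equal to N: the x-dependent terms already match, leaving h'(y) = 8y^3. Integrate: h(y) = 2y^4.
So F(x,y) = 2y^4 + 3x^4y^4 + 3x^4y + x^3y^2 - 2x^2y^3.
General solution: 2y^4 + 3x^4y^4 + 3x^4y + x^3y^2 - 2x^2y^3 = C.


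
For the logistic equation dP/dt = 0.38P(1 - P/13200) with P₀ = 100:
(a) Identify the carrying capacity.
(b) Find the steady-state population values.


Logistic ODE dP/dt = 0.38P(1 - P/13200) has equilibria where dP/dt = 0, i.e. P = 0 or P = 13200.
The coefficient (1 - P/K) = 0 when P = K, identifying K = 13200 as the carrying capacity.
(a) K = 13200; (b) equilibria P = 0 and P = 13200.


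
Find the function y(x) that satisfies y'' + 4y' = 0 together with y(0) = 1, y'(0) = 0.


Characteristic roots of r² + 4r = 0 are 0, -4.
General solution y = c₁ + c₂ e^(-4x).
Apply y(0) = 1: c₁ + c₂ = 1. Apply y'(0) = 0: 0 c₁ - 4 c₂ = 0.
Solve: c₁ = 1, c₂ = 0.
Particular solution: y = 1 + 0e^(-4x).


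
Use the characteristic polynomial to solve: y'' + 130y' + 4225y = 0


Characteristic equation: r² + 130r + 4225 = 0, i.e. (r + 65)² = 0.
Repeated root r = -65; include an x factor for the second linearly independent solution.
General solution: y = (C₁ + C₂x)e^(-65x).


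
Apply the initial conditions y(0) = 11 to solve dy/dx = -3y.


General solution of y' = -3y is y = Ce^(-3x).
Apply y(0) = 11: C = 11.
Particular solution: y = 11e^(-3x).


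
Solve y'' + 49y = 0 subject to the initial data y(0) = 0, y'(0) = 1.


Characteristic roots of r² + 49 = 0 are ±7i, so y = C₁cos(7x) + C₂sin(7x).
Apply y(0) = 0: C₁ = 0. Differentiate and apply y'(0) = 1: 7·C₂ = 1, so C₂ = 1/7.
Particular solution: y = (1/7)sin(7x).


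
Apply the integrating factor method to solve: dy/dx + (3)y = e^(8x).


P(x) = 3 ⇒ μ = e^(3x).
(μ y)' = e^(11x) ⇒ μ y = e^(11x)/11 + C.
Divide by μ: y = (1/11)e^(8x) + Ce^(-3x).


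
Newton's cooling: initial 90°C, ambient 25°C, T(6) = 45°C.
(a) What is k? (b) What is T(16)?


Newton's law: T(t) = T_a + (T₀ - T_a)e^(-kt).
(a) Use T(6) = 45: (45 - 25)/(90 - 25) = e^(-k·6), so k = -ln(0.308)/6 ≈ 0.1964.
(b) Apply k to t = 16: T(16) = 25 + (65)e^(-3.143) ≈ 27.8°C.


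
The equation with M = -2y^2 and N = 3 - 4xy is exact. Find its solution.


Check exactness: ∂M/∂y = -4y and ∂N/∂x = -4y; equal, so the equation is exact.
Integrate M with respect to x (treating y as constant): ∫M dx = -2xy^2 + h(y).
Differentiate w.r.t. y and set equal to N: the x-dependent terms already match, leaving h'(y) = 3. Integrate: h(y) = 3y.
So F(x,y) = 3y - 2xy^2.
General solution: 3y - 2xy^2 = C.


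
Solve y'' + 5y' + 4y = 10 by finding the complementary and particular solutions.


Characteristic roots of r² + 5r + 4 = 0 are -4, -1.
y_h = C₁e^(-4x) + C₂e^(-x).
Constant forcing; try y_p = A. Then 4A = 10 ⇒ A = 5/2.
General solution: y = C₁e^(-4x) + C₂e^(-x) + 5/2.


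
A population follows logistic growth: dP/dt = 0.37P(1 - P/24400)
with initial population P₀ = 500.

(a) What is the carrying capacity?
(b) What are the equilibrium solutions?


Logistic ODE dP/dt = 0.37P(1 - P/24400) has equilibria where dP/dt = 0, i.e. P = 0 or P = 24400.
The coefficient (1 - P/K) = 0 when P = K, identifying K = 24400 as the carrying capacity.
(a) K = 24400; (b) equilibria P = 0 and P = 24400.
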